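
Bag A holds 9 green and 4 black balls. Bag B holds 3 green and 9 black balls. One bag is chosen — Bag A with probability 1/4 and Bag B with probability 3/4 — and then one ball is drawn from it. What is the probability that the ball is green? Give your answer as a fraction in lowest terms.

75/208

From Bag A: P(green) = 9/13.
From Bag B: P(green) = 3/12.
Total probability = (1/4)(9/13) + (3/4)(3/12) = 75/208.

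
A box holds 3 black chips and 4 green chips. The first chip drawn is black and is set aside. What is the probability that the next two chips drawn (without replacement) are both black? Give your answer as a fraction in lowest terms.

1/15

After the first draw, 2 of the remaining 6 chips are black.
P = 2/6 × 1/5 = 2/30 = 1/15.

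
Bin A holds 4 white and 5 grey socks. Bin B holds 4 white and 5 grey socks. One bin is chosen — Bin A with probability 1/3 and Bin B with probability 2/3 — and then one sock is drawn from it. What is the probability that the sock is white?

From Bin A: P(white) = 4/9.
From Bin B: P(white) = 4/9.
Total probability = (1/3)(4/9) + (2/3)(4/9) = 4/9.

4/9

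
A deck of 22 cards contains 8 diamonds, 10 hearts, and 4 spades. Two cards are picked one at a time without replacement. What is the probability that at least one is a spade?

26/77

P(no spades) = 18/22 × 17/21 = 306/462 = 51/77.
P(at least one) = 1 − 51/77 = 26/77.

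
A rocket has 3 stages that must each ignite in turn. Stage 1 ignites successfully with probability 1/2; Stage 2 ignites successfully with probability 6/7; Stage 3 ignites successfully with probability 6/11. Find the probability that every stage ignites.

18/77

The events are sequential, so multiply the conditional probabilities:
P = 1/2 × 6/7 × 6/11 = 36/154 = 18/77.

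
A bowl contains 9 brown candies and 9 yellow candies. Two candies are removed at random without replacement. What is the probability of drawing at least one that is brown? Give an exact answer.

13/17

P(no brown) = 9/18 × 8/17 = 72/306 = 4/17.
P(at least one) = 1 − 4/17 = 13/17.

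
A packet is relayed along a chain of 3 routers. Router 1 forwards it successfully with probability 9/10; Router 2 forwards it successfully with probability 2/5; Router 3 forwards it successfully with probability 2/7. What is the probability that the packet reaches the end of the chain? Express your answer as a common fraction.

18/175

Multiplying along the chain,
P = 9/10 × 2/5 × 2/7 = 36/350 = 18/175.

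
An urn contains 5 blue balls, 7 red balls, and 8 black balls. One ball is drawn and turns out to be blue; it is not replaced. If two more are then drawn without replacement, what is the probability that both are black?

28/171

After the first draw, 8 of the remaining 19 balls are black.
P = 8/19 × 7/18 = 56/342 = 28/171.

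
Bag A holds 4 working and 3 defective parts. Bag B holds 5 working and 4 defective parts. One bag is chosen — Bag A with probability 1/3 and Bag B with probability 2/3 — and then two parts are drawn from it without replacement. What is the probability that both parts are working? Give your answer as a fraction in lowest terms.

53/189

From Bag A: P(both working) = (4/7)(3/6) = 2/7.
From Bag B: P(both working) = (5/9)(4/8) = 5/18.
Total probability = (1/3)(2/7) + (2/3)(5/18) = 53/189.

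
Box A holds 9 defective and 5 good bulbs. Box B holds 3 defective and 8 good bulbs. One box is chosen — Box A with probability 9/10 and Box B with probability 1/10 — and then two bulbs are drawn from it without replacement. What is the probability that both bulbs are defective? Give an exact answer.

18093/50050

From Box A: P(both defective) = (9/14)(8/13) = 36/91.
From Box B: P(both defective) = (3/11)(2/10) = 3/55.
Total probability = (9/10)(36/91) + (1/10)(3/55) = 18093/50050.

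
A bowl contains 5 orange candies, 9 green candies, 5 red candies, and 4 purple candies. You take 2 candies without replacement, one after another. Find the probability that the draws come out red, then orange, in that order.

Multiply the probability of each draw given the previous ones:
P = 5/23 × 5/22 = 25/506.

25/506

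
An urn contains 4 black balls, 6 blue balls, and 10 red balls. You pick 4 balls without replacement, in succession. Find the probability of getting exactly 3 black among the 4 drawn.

One ordering (black drawn first) has probability 4/20 × 3/19 × 2/18 × 16/17 = 384/116280 = 16/4845.
There are C(4,3) = 4 such orderings, each equally likely, so P = 4 × 16/4845 = 64/4845.

64/4845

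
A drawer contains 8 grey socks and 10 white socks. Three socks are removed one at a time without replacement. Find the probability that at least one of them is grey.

P(no grey) = 10/18 × 9/17 × 8/16 = 720/4896 = 5/34.
P(at least one) = 1 − 5/34 = 29/34.

29/34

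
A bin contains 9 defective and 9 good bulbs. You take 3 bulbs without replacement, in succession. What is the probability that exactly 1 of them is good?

27/68

One ordering (good drawn first) has probability 9/18 × 9/17 × 8/16 = 648/4896 = 9/68.
There are C(3,1) = 3 such orderings, each equally likely, so P = 3 × 9/68 = 27/68.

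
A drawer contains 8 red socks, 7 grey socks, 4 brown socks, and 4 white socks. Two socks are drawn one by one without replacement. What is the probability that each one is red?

P(every draw is red) = 8/23 × 7/22 = 56/506 = 28/253.

28/253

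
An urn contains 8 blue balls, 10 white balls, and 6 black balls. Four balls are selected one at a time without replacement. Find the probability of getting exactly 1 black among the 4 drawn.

816/1771

One ordering (black drawn first) has probability 6/24 × 18/23 × 17/22 × 16/21 = 29376/255024 = 204/1771.
There are C(4,1) = 4 such orderings, each equally likely, so P = 4 × 204/1771 = 816/1771.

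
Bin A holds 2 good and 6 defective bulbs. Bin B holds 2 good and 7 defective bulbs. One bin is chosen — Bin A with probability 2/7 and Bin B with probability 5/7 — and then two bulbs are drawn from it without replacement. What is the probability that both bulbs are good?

From Bin A: P(both good) = (2/8)(1/7) = 1/28.
From Bin B: P(both good) = (2/9)(1/8) = 1/36.
Total probability = (2/7)(1/28) + (5/7)(1/36) = 53/1764.

53/1764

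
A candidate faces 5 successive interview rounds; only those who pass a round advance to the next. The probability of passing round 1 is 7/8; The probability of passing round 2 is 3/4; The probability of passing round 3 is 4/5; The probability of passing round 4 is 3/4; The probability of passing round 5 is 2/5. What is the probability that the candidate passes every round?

63/400

Multiplying along the chain,
P = 7/8 × 3/4 × 4/5 × 3/4 × 2/5 = 504/3200 = 63/400.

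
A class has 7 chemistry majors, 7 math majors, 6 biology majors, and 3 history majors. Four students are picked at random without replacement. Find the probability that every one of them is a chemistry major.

1/253

P(all chemistry majors) = 7/23 × 6/22 × 5/21 × 4/20 = 840/212520 = 1/253.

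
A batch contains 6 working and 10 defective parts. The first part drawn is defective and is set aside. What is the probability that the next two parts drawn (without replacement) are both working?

1/7

With the first part removed, 6 working remain out of 15.
P = 6/15 × 5/14 = 30/210 = 1/7.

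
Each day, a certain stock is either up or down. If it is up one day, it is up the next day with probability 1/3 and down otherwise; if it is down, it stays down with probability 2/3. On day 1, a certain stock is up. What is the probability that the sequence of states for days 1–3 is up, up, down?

Day 1 is given. For each transition, use the conditional probability from the current state:
P(up | up) = 1/3; P(down | up) = 2/3.
P = 1/3 × 2/3 = 2/9.

2/9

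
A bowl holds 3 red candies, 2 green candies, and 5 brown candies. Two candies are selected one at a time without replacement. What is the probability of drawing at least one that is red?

P(no red) = 7/10 × 6/9 = 42/90 = 7/15.
P(at least one) = 1 − 7/15 = 8/15.

8/15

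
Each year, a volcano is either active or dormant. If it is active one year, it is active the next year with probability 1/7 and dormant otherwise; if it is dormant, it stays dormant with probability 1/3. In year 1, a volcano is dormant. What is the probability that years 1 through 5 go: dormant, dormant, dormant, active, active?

2/189

Year 1 is given. For each transition, use the conditional probability from the current state:
P(dormant | dormant) = 1/3; P(dormant | dormant) = 1/3; P(active | dormant) = 2/3; P(active | active) = 1/7.
P = 1/3 × 1/3 × 2/3 × 1/7 = 2/189.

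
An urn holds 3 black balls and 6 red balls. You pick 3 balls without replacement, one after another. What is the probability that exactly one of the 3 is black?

15/28

One ordering (black drawn first) has probability 3/9 × 6/8 × 5/7 = 90/504 = 5/28.
There are C(3,1) = 3 such orderings, each equally likely, so P = 3 × 5/28 = 15/28.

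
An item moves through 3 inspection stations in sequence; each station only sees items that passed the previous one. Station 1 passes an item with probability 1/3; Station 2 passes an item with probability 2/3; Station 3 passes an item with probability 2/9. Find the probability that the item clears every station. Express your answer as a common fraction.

The events are sequential, so multiply the conditional probabilities:
P = 1/3 × 2/3 × 2/9 = 4/81.

4/81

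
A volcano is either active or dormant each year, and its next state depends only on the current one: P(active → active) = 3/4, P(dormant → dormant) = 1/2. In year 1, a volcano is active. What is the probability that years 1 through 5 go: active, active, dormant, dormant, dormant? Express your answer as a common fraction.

3/64

Year 1 is given. For each transition, use the conditional probability from the current state:
P(active | active) = 3/4; P(dormant | active) = 1/4; P(dormant | dormant) = 1/2; P(dormant | dormant) = 1/2.
P = 3/4 × 1/4 × 1/2 × 1/2 = 3/64.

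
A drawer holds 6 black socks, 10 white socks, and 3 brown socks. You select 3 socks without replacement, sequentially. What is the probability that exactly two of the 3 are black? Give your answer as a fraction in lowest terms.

65/323

One ordering (black drawn first) has probability 6/19 × 5/18 × 13/17 = 390/5814 = 65/969.
There are C(3,2) = 3 such orderings, each equally likely, so P = 3 × 65/969 = 65/323.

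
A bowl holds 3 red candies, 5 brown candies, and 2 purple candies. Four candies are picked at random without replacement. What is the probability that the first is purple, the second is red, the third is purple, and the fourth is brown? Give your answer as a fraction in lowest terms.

Multiply the probability of each draw given the previous ones:
P = 2/10 × 3/9 × 1/8 × 5/7 = 30/5040 = 1/168.

1/168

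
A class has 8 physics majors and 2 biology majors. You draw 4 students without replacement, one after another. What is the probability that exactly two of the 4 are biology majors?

2/15

One ordering (biology majors drawn first) has probability 2/10 × 1/9 × 8/8 × 7/7 = 112/5040 = 1/45.
There are C(4,2) = 6 such orderings, each equally likely, so P = 6 × 1/45 = 2/15.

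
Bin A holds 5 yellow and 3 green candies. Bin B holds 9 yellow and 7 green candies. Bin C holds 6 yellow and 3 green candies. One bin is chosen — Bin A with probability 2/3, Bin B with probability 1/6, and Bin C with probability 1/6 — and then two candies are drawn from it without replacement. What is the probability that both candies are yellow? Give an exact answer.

901/2520

From Bin A: P(both yellow) = (5/8)(4/7) = 5/14.
From Bin B: P(both yellow) = (9/16)(8/15) = 3/10.
From Bin C: P(both yellow) = (6/9)(5/8) = 5/12.
Total probability = (2/3)(5/14) + (1/6)(3/10) + (1/6)(5/12) = 901/2520.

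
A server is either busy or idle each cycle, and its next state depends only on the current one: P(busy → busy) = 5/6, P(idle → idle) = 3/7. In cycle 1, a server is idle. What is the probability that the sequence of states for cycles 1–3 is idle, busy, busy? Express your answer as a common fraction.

10/21

Cycle 1 is given. For each transition, use the conditional probability from the current state:
P(busy | idle) = 4/7; P(busy | busy) = 5/6.
P = 4/7 × 5/6 = 20/42 = 10/21.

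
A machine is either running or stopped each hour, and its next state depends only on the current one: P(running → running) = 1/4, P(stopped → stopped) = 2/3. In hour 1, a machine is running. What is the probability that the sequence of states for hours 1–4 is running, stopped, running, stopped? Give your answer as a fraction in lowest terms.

3/16

Hour 1 is given. For each transition, use the conditional probability from the current state:
P(stopped | running) = 3/4; P(running | stopped) = 1/3; P(stopped | running) = 3/4.
P = 3/4 × 1/3 × 3/4 = 9/48 = 3/16.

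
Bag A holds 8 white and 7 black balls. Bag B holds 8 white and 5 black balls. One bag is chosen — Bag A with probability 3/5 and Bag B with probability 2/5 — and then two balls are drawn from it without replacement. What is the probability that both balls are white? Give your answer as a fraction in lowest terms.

From Bag A: P(both white) = (8/15)(7/14) = 4/15.
From Bag B: P(both white) = (8/13)(7/12) = 14/39.
Total probability = (3/5)(4/15) + (2/5)(14/39) = 296/975.

296/975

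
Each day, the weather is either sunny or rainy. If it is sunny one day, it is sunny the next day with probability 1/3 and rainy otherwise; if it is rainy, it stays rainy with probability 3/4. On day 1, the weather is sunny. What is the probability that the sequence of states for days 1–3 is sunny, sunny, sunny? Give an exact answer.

Day 1 is given. For each transition, use the conditional probability from the current state:
P(sunny | sunny) = 1/3; P(sunny | sunny) = 1/3.
P = 1/3 × 1/3 = 1/9.

1/9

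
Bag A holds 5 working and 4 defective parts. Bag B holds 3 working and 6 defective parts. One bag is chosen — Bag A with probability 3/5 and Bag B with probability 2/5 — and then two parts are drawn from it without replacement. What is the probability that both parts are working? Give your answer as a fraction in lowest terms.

From Bag A: P(both working) = (5/9)(4/8) = 5/18.
From Bag B: P(both working) = (3/9)(2/8) = 1/12.
Total probability = (3/5)(5/18) + (2/5)(1/12) = 1/5.

1/5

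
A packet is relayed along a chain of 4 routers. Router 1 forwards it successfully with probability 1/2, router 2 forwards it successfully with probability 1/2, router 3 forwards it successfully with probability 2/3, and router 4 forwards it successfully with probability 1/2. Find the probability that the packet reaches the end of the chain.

1/12

Each stage is reached only if all earlier stages succeed, so
P = 1/2 × 1/2 × 2/3 × 1/2 = 2/24 = 1/12.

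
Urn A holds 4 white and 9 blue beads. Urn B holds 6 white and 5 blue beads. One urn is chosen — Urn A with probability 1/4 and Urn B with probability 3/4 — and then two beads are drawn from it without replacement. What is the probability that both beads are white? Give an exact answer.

From Urn A: P(both white) = (4/13)(3/12) = 1/13.
From Urn B: P(both white) = (6/11)(5/10) = 3/11.
Total probability = (1/4)(1/13) + (3/4)(3/11) = 32/143.

32/143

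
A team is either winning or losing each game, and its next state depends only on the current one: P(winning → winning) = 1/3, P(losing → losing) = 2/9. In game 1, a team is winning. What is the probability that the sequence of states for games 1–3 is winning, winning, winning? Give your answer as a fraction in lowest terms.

1/9

Game 1 is given. For each transition, use the conditional probability from the current state:
P(winning | winning) = 1/3; P(winning | winning) = 1/3.
P = 1/3 × 1/3 = 1/9.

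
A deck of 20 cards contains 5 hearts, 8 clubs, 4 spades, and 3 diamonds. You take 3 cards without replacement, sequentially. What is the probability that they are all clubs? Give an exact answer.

14/285

P(every draw is a club) = 8/20 × 7/19 × 6/18 = 336/6840 = 14/285.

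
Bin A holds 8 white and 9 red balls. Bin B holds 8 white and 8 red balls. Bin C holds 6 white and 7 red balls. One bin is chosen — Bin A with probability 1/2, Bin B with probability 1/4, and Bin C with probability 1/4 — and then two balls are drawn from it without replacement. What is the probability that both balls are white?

694/3315

From Bin A: P(both white) = (8/17)(7/16) = 7/34.
From Bin B: P(both white) = (8/16)(7/15) = 7/30.
From Bin C: P(both white) = (6/13)(5/12) = 5/26.
Total probability = (1/2)(7/34) + (1/4)(7/30) + (1/4)(5/26) = 694/3315.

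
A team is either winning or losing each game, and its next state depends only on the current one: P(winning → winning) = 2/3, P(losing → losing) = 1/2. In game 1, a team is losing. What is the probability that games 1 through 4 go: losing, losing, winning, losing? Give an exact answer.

Game 1 is given. For each transition, use the conditional probability from the current state:
P(losing | losing) = 1/2; P(winning | losing) = 1/2; P(losing | winning) = 1/3.
P = 1/2 × 1/2 × 1/3 = 1/12.

1/12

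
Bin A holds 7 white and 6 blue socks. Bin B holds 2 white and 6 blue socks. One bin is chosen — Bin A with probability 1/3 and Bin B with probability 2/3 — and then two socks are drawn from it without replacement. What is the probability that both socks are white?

From Bin A: P(both white) = (7/13)(6/12) = 7/26.
From Bin B: P(both white) = (2/8)(1/7) = 1/28.
Total probability = (1/3)(7/26) + (2/3)(1/28) = 31/273.

31/273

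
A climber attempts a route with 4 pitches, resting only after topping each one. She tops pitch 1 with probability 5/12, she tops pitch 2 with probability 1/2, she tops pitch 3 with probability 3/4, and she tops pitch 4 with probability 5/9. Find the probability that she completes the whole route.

The events are sequential, so multiply the conditional probabilities:
P = 5/12 × 1/2 × 3/4 × 5/9 = 75/864 = 25/288.

25/288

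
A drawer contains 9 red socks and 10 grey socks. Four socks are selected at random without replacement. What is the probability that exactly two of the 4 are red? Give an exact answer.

One ordering (red drawn first) has probability 9/19 × 8/18 × 10/17 × 9/16 = 6480/93024 = 45/646.
There are C(4,2) = 6 such orderings, each equally likely, so P = 6 × 45/646 = 135/323.

135/323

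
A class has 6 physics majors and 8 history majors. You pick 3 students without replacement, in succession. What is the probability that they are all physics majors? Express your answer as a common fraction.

P = 6/14 × 5/13 × 4/12 = 120/2184 = 5/91.

5/91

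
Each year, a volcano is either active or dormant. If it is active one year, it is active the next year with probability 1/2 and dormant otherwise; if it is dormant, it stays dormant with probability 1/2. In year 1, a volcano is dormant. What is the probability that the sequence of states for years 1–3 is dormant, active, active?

Year 1 is given. For each transition, use the conditional probability from the current state:
P(active | dormant) = 1/2; P(active | active) = 1/2.
P = 1/2 × 1/2 = 1/4.

1/4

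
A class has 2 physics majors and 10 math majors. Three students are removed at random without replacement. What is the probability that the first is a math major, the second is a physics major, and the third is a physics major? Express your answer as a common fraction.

1/66

Multiply the probability of each draw given the previous ones:
P = 10/12 × 2/11 × 1/10 = 20/1320 = 1/66.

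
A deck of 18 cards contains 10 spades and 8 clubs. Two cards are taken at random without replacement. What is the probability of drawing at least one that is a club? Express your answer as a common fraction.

12/17

P(no clubs) = 10/18 × 9/17 = 90/306 = 5/17.
P(at least one) = 1 − 5/17 = 12/17.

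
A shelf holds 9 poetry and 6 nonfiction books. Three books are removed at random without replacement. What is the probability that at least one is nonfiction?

P(no nonfiction) = 9/15 × 8/14 × 7/13 = 504/2730 = 12/65.
P(at least one) = 1 − 12/65 = 53/65.

53/65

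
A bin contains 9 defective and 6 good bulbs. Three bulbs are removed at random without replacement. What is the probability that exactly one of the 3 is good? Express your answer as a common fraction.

One ordering (good drawn first) has probability 6/15 × 9/14 × 8/13 = 432/2730 = 72/455.
There are C(3,1) = 3 such orderings, each equally likely, so P = 3 × 72/455 = 216/455.

216/455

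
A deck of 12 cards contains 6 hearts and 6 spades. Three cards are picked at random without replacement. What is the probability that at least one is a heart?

10/11

P(no hearts) = 6/12 × 5/11 × 4/10 = 120/1320 = 1/11.
P(at least one) = 1 − 1/11 = 10/11.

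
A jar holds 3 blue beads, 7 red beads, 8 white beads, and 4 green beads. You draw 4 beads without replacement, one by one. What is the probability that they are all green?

P = 4/22 × 3/21 × 2/20 × 1/19 = 24/175560 = 1/7315.

1/7315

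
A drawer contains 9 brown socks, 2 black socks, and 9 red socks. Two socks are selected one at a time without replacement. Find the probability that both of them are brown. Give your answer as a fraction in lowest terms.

18/95

P(all brown) = 9/20 × 8/19 = 72/380 = 18/95.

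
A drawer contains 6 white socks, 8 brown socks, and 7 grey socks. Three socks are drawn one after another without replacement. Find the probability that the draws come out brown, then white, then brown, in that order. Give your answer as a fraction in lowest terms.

Each draw changes the counts, so multiply the conditional probabilities along the sequence:
P = 8/21 × 6/20 × 7/19 = 336/7980 = 4/95.

4/95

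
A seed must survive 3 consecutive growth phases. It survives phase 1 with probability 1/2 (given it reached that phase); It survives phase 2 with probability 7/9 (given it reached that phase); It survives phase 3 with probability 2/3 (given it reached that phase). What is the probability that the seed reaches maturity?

Each stage is reached only if all earlier stages succeed, so
P = 1/2 × 7/9 × 2/3 = 14/54 = 7/27.

7/27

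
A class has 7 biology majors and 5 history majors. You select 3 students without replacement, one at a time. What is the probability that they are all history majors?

1/22

P(every draw is a history major) = 5/12 × 4/11 × 3/10 = 60/1320 = 1/22.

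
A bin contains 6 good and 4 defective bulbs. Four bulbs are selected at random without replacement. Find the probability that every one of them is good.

P = 6/10 × 5/9 × 4/8 × 3/7 = 360/5040 = 1/14.

1/14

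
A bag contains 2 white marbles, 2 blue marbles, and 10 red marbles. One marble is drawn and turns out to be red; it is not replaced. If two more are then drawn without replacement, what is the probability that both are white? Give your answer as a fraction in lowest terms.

1/78

After the first draw, 2 of the remaining 13 marbles are white.
P = 2/13 × 1/12 = 2/156 = 1/78.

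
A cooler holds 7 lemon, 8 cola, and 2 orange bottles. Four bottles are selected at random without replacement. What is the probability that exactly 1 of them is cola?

24/85

One ordering (cola drawn first) has probability 8/17 × 9/16 × 8/15 × 7/14 = 4032/57120 = 6/85.
There are C(4,1) = 4 such orderings, each equally likely, so P = 4 × 6/85 = 24/85.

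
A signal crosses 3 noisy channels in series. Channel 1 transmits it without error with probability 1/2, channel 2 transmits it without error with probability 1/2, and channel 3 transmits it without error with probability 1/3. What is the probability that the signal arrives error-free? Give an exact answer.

1/12

The events are sequential, so multiply the conditional probabilities:
P = 1/2 × 1/2 × 1/3 = 1/12.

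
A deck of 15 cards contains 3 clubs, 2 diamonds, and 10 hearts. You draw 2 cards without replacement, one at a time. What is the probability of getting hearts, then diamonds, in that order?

2/21

Multiply the probability of each draw given the previous ones:
P = 10/15 × 2/14 = 20/210 = 2/21.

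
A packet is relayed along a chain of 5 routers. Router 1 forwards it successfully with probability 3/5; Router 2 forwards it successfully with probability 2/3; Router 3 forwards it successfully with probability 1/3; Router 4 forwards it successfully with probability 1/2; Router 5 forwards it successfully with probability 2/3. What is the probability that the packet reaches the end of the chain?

2/45

The events are sequential, so multiply the conditional probabilities:
P = 3/5 × 2/3 × 1/3 × 1/2 × 2/3 = 12/270 = 2/45.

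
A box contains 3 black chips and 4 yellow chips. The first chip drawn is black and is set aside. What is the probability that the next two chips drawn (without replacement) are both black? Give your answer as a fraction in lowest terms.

After the first draw, 2 of the remaining 6 chips are black.
P = 2/6 × 1/5 = 2/30 = 1/15.

1/15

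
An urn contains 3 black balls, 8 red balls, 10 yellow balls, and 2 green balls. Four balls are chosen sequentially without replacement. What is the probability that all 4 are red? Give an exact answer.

2/253

P(every draw is red) = 8/23 × 7/22 × 6/21 × 5/20 = 1680/212520 = 2/253.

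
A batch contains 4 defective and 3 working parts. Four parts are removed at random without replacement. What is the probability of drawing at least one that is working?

34/35

P(no working) = 4/7 × 3/6 × 2/5 × 1/4 = 24/840 = 1/35.
P(at least one) = 1 − 1/35 = 34/35.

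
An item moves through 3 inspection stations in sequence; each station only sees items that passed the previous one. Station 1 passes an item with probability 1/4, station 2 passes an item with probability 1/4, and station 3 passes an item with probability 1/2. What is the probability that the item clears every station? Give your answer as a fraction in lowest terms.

1/32

The events are sequential, so multiply the conditional probabilities:
P = 1/4 × 1/4 × 1/2 = 1/32.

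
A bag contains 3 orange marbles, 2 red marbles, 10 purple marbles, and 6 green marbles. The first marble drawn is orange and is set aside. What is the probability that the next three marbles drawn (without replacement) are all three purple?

2/19

With the first marble removed, 10 purple remain out of 20.
P = 10/20 × 9/19 × 8/18 = 720/6840 = 2/19.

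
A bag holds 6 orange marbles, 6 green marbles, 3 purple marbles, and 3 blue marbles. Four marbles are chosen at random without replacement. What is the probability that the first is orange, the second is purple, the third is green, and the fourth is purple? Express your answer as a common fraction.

1/340

Each draw changes the counts, so multiply the conditional probabilities along the sequence:
P = 6/18 × 3/17 × 6/16 × 2/15 = 216/73440 = 1/340.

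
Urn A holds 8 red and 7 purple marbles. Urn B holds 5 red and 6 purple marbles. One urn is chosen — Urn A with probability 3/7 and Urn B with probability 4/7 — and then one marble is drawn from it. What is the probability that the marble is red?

From Urn A: P(red) = 8/15.
From Urn B: P(red) = 5/11.
Total probability = (3/7)(8/15) + (4/7)(5/11) = 188/385.

188/385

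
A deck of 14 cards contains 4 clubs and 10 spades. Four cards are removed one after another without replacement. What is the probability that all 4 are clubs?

1/1001

P = 4/14 × 3/13 × 2/12 × 1/11 = 24/24024 = 1/1001.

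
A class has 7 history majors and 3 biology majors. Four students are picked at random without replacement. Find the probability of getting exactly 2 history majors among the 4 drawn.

One ordering (history majors drawn first) has probability 7/10 × 6/9 × 3/8 × 2/7 = 252/5040 = 1/20.
There are C(4,2) = 6 such orderings, each equally likely, so P = 6 × 1/20 = 3/10.

3/10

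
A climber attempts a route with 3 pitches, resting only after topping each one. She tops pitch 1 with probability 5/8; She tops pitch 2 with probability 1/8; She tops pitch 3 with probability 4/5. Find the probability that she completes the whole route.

1/16

Each stage is reached only if all earlier stages succeed, so
P = 5/8 × 1/8 × 4/5 = 20/320 = 1/16.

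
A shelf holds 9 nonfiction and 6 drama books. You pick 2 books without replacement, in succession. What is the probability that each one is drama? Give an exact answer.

P = 6/15 × 5/14 = 30/210 = 1/7.

1/7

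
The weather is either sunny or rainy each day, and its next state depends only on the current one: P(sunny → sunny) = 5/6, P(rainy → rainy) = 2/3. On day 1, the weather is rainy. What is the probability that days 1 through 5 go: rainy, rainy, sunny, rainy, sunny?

Day 1 is given. For each transition, use the conditional probability from the current state:
P(rainy | rainy) = 2/3; P(sunny | rainy) = 1/3; P(rainy | sunny) = 1/6; P(sunny | rainy) = 1/3.
P = 2/3 × 1/3 × 1/6 × 1/3 = 2/162 = 1/81.

1/81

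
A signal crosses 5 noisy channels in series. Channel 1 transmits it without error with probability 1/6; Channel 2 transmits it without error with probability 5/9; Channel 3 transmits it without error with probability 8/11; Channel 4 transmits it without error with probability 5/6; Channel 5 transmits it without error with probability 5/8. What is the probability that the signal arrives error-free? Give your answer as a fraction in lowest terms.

Multiplying along the chain,
P = 1/6 × 5/9 × 8/11 × 5/6 × 5/8 = 1000/28512 = 125/3564.

125/3564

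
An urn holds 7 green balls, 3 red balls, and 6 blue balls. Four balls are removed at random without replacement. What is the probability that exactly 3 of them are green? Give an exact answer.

9/52

One ordering (green drawn first) has probability 7/16 × 6/15 × 5/14 × 9/13 = 1890/43680 = 9/208.
There are C(4,3) = 4 such orderings, each equally likely, so P = 4 × 9/208 = 9/52.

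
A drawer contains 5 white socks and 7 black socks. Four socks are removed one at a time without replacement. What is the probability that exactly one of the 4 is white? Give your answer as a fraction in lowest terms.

35/99

One ordering (white drawn first) has probability 5/12 × 7/11 × 6/10 × 5/9 = 1050/11880 = 35/396.
There are C(4,1) = 4 such orderings, each equally likely, so P = 4 × 35/396 = 35/99.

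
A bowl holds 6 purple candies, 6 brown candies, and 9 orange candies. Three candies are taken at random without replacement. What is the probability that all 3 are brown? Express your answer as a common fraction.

P(every draw is brown) = 6/21 × 5/20 × 4/19 = 120/7980 = 2/133.

2/133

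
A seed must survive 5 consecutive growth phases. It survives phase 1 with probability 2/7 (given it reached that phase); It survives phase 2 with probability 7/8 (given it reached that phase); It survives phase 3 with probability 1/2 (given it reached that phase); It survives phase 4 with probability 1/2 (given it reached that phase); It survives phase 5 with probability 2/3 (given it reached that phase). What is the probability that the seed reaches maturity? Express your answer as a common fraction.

Each stage is reached only if all earlier stages succeed, so
P = 2/7 × 7/8 × 1/2 × 1/2 × 2/3 = 28/672 = 1/24.

1/24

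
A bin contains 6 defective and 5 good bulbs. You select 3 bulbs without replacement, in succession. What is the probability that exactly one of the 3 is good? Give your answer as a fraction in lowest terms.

5/11

One ordering (good drawn first) has probability 5/11 × 6/10 × 5/9 = 150/990 = 5/33.
There are C(3,1) = 3 such orderings, each equally likely, so P = 3 × 5/33 = 5/11.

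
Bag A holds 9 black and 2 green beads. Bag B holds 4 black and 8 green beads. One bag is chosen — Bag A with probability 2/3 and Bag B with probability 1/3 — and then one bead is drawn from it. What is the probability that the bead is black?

65/99

From Bag A: P(black) = 9/11.
From Bag B: P(black) = 4/12.
Total probability = (2/3)(9/11) + (1/3)(4/12) = 65/99.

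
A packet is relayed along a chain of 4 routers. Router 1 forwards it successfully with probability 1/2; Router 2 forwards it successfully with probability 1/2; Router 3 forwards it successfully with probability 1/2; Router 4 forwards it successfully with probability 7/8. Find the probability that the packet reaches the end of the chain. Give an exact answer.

7/64

The events are sequential, so multiply the conditional probabilities:
P = 1/2 × 1/2 × 1/2 × 7/8 = 7/64.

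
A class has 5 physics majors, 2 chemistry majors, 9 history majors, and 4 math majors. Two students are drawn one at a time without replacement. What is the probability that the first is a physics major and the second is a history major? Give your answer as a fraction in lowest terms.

Each draw changes the counts, so multiply the conditional probabilities along the sequence:
P = 5/20 × 9/19 = 45/380 = 9/76.

9/76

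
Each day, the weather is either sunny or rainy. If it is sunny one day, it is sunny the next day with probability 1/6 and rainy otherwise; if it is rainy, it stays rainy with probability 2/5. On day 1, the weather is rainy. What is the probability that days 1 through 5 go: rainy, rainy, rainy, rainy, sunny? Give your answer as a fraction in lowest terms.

Day 1 is given. For each transition, use the conditional probability from the current state:
P(rainy | rainy) = 2/5; P(rainy | rainy) = 2/5; P(rainy | rainy) = 2/5; P(sunny | rainy) = 3/5.
P = 2/5 × 2/5 × 2/5 × 3/5 = 24/625.

24/625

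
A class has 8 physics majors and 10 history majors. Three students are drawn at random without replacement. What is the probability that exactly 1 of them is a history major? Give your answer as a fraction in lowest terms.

35/102

One ordering (a history major drawn first) has probability 10/18 × 8/17 × 7/16 = 560/4896 = 35/306.
There are C(3,1) = 3 such orderings, each equally likely, so P = 3 × 35/306 = 35/102.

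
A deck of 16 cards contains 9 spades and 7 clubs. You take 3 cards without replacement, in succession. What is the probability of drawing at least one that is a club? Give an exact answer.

P(no clubs) = 9/16 × 8/15 × 7/14 = 504/3360 = 3/20.
P(at least one) = 1 − 3/20 = 17/20.

17/20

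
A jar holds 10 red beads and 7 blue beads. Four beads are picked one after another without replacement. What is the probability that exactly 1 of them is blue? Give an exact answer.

6/17

One ordering (blue drawn first) has probability 7/17 × 10/16 × 9/15 × 8/14 = 5040/57120 = 3/34.
There are C(4,1) = 4 such orderings, each equally likely, so P = 4 × 3/34 = 6/17.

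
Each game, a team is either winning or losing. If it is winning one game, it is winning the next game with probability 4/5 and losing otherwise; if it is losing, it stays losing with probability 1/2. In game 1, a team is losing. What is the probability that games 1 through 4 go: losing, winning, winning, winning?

Game 1 is given. For each transition, use the conditional probability from the current state:
P(winning | losing) = 1/2; P(winning | winning) = 4/5; P(winning | winning) = 4/5.
P = 1/2 × 4/5 × 4/5 = 16/50 = 8/25.

8/25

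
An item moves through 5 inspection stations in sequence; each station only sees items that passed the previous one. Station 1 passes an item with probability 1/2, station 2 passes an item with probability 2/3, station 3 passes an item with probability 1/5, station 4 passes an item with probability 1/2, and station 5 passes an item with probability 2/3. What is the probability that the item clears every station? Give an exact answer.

The events are sequential, so multiply the conditional probabilities:
P = 1/2 × 2/3 × 1/5 × 1/2 × 2/3 = 4/180 = 1/45.

1/45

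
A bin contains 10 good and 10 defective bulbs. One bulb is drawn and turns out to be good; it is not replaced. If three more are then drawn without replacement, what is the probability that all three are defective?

After the first draw, 10 of the remaining 19 bulbs are defective.
P = 10/19 × 9/18 × 8/17 = 720/5814 = 40/323.

40/323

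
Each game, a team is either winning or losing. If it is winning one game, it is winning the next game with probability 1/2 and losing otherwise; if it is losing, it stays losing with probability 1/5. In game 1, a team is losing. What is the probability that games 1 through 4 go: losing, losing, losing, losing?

1/125

Game 1 is given. For each transition, use the conditional probability from the current state:
P(losing | losing) = 1/5; P(losing | losing) = 1/5; P(losing | losing) = 1/5.
P = 1/5 × 1/5 × 1/5 = 1/125.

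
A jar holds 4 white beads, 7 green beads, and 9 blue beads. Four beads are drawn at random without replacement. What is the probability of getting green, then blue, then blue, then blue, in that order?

Chain rule:
P = 7/20 × 9/19 × 8/18 × 7/17 = 3528/116280 = 49/1615.

49/1615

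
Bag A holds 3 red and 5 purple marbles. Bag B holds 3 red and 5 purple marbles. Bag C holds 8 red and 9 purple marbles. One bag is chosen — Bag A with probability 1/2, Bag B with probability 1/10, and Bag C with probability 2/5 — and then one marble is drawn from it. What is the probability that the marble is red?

From Bag A: P(red) = 3/8.
From Bag B: P(red) = 3/8.
From Bag C: P(red) = 8/17.
Total probability = (1/2)(3/8) + (1/10)(3/8) + (2/5)(8/17) = 281/680.

281/680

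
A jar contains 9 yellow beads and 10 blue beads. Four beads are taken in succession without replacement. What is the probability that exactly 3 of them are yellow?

One ordering (yellow drawn first) has probability 9/19 × 8/18 × 7/17 × 10/16 = 5040/93024 = 35/646.
There are C(4,3) = 4 such orderings, each equally likely, so P = 4 × 35/646 = 70/323.

70/323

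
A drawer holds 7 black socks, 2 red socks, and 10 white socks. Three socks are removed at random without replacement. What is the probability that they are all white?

40/323

P(all white) = 10/19 × 9/18 × 8/17 = 720/5814 = 40/323.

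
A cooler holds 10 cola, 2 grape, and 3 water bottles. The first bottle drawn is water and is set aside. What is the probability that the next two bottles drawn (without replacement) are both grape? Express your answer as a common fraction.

After the first draw, 2 of the remaining 14 bottles are grape.
P = 2/14 × 1/13 = 2/182 = 1/91.

1/91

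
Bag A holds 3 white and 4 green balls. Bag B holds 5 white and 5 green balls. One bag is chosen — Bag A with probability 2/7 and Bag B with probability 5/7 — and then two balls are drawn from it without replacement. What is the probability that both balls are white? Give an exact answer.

88/441

From Bag A: P(both white) = (3/7)(2/6) = 1/7.
From Bag B: P(both white) = (5/10)(4/9) = 2/9.
Total probability = (2/7)(1/7) + (5/7)(2/9) = 88/441.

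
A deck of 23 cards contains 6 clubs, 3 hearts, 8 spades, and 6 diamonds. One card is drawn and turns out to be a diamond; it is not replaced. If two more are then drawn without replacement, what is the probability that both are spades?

After the first draw, 8 of the remaining 22 cards are spades.
P = 8/22 × 7/21 = 56/462 = 4/33.

4/33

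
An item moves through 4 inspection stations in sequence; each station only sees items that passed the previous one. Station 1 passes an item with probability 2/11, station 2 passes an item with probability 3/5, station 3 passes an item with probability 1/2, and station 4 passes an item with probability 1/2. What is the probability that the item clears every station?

Multiplying along the chain,
P = 2/11 × 3/5 × 1/2 × 1/2 = 6/220 = 3/110.

3/110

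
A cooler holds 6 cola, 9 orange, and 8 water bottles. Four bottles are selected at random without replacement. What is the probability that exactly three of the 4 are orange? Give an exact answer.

168/1265

One ordering (orange drawn first) has probability 9/23 × 8/22 × 7/21 × 14/20 = 7056/212520 = 42/1265.
There are C(4,3) = 4 such orderings, each equally likely, so P = 4 × 42/1265 = 168/1265.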